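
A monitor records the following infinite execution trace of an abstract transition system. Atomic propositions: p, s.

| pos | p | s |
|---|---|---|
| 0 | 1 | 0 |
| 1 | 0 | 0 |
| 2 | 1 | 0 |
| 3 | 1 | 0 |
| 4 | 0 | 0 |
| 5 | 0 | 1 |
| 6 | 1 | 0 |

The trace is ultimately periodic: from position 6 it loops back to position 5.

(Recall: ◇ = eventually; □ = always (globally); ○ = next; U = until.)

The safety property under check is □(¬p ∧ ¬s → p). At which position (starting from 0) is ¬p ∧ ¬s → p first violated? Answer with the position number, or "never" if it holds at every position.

1

Check ¬p ∧ ¬s → p at each position in order: 0 ✓.
At position 1 the labels are {}, so ¬p ∧ ¬s → p is false there. This is the first violation.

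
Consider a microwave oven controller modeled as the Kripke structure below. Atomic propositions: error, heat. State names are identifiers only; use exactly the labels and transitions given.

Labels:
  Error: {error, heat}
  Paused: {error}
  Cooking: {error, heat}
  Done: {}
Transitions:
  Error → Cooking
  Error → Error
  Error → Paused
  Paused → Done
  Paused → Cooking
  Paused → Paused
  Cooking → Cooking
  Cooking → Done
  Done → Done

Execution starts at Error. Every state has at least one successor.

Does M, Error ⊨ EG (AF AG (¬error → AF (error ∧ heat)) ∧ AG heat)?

No

States satisfying AF AG (¬error → AF (error ∧ heat)) ∧ AG heat: ∅.
States satisfying EG (AF AG (¬error → AF (error ∧ heat)) ∧ AG heat): ∅.
No suitable path/successor from Error witnesses the formula.
Error ∉ Sat(EG (AF AG (¬error → AF (error ∧ heat)) ∧ AG heat)).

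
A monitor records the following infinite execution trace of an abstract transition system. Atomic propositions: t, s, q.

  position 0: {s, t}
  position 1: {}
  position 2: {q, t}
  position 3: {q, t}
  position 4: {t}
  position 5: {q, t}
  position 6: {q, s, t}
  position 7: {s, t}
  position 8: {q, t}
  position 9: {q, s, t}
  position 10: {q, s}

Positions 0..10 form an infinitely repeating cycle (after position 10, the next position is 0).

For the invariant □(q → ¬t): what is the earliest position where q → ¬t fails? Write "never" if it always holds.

Check q → ¬t at each position in order: 0 ✓, 1 ✓.
At position 2 the labels are {q, t}, so q → ¬t is false there. This is the first violation.

2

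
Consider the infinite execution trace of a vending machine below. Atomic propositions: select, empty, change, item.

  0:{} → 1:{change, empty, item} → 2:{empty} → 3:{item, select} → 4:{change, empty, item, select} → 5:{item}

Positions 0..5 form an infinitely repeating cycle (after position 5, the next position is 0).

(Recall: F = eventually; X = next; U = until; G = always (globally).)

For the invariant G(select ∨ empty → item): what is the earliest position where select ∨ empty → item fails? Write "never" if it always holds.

2

Check select ∨ empty → item at each position in order: 0 ✓, 1 ✓.
At position 2 the labels are {empty}, so select ∨ empty → item is false there. This is the first violation.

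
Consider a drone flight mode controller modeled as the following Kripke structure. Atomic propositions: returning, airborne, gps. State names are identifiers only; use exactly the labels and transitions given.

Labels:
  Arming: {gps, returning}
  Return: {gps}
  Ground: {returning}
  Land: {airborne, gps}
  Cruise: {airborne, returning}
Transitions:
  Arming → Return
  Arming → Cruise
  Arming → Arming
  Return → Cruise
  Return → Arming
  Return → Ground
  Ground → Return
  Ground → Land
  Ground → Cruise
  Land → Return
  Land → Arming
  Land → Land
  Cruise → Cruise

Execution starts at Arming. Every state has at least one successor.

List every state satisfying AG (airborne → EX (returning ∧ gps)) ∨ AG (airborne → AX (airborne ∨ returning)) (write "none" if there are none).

States satisfying airborne → EX (returning ∧ gps): {Arming, Return, Ground, Land}.
States satisfying AG (airborne → EX (returning ∧ gps)): ∅.
States satisfying airborne → AX (airborne ∨ returning): {Arming, Return, Ground, Cruise}.
States satisfying AG (airborne → AX (airborne ∨ returning)): {Cruise}.
States satisfying AG (airborne → EX (returning ∧ gps)) ∨ AG (airborne → AX (airborne ∨ returning)): {Cruise}.

{Cruise}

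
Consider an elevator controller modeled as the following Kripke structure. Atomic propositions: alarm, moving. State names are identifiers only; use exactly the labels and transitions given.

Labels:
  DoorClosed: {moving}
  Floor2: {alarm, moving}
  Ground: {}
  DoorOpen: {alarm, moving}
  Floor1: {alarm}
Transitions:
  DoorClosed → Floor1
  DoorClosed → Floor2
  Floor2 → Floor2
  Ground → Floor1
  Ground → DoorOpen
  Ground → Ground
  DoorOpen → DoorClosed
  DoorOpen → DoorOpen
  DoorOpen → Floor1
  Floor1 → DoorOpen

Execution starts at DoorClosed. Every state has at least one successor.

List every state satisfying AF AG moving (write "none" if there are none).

States satisfying AG moving: {Floor2}.
States satisfying AF AG moving: {Floor2}.

{Floor2}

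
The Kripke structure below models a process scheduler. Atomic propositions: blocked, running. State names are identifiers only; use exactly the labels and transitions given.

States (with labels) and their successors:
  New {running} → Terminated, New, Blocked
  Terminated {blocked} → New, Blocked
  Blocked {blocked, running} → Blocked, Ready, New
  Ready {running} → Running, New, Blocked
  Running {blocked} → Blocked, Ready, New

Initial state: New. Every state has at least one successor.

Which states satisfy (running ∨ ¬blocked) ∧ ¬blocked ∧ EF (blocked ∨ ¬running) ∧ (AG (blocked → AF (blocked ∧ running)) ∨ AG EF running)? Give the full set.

{New, Ready}

States satisfying ¬blocked: {New, Ready}.
States satisfying running ∨ ¬blocked: {New, Blocked, Ready}.
States satisfying (running ∨ ¬blocked) ∧ ¬blocked: {New, Ready}.
States satisfying blocked ∨ ¬running: {Terminated, Blocked, Running}.
States satisfying EF (blocked ∨ ¬running): {New, Terminated, Blocked, Ready, Running}.
States satisfying blocked → AF (blocked ∧ running): {New, Blocked, Ready}.
States satisfying AG (blocked → AF (blocked ∧ running)): ∅.
States satisfying EF running: {New, Terminated, Blocked, Ready, Running}.
States satisfying AG EF running: {New, Terminated, Blocked, Ready, Running}.
States satisfying (running ∨ ¬blocked) ∧ ¬blocked ∧ EF (blocked ∨ ¬running) ∧ (AG (blocked → AF (blocked ∧ running)) ∨ AG EF running): {New, Ready}.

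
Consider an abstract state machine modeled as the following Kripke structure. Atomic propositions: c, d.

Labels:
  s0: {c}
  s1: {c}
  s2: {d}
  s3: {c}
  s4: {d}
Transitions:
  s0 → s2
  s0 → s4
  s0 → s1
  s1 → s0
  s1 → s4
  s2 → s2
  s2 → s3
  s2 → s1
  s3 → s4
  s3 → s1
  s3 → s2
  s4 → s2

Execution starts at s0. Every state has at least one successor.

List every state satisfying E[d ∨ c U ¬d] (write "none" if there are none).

{s0, s1, s2, s3, s4}

States satisfying d ∨ c: {s0, s1, s2, s3, s4}.
States satisfying ¬d: {s0, s1, s3}.
States satisfying E[d ∨ c U ¬d]: {s0, s1, s2, s3, s4}.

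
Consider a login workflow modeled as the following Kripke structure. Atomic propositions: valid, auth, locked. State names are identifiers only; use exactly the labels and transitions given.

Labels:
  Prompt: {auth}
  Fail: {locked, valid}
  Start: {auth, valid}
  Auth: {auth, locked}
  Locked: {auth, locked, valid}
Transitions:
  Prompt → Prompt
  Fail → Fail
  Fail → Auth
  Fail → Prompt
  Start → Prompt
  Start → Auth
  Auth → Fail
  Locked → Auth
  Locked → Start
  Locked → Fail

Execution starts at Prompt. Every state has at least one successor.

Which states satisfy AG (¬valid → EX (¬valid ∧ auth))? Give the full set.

States satisfying ¬valid → EX (¬valid ∧ auth): {Prompt, Fail, Start, Locked}.
States satisfying AG (¬valid → EX (¬valid ∧ auth)): {Prompt}.

{Prompt}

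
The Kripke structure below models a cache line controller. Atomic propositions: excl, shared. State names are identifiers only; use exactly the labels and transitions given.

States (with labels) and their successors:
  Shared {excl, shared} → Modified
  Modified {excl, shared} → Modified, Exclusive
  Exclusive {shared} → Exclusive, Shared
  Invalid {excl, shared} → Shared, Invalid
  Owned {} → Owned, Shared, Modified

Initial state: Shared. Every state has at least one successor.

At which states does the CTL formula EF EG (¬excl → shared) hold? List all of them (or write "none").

{Shared, Modified, Exclusive, Invalid, Owned}

States satisfying EG (¬excl → shared): {Shared, Modified, Exclusive, Invalid}.
States satisfying EF EG (¬excl → shared): {Shared, Modified, Exclusive, Invalid, Owned}.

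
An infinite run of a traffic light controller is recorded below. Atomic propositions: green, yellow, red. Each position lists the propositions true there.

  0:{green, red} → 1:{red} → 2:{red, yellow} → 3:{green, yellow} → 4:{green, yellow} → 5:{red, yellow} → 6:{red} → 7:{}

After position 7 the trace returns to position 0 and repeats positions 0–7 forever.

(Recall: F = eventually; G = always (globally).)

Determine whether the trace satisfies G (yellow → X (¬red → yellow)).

Yes

yellow → X (¬red → yellow) holds at every position 0..7, and those are all positions ever visited, so G (yellow → X (¬red → yellow)) holds.
Positions where yellow holds: 2, 3, 4, 5.
Check X (¬red → yellow) at each: 2→ok, 3→ok, 4→ok, 5→ok.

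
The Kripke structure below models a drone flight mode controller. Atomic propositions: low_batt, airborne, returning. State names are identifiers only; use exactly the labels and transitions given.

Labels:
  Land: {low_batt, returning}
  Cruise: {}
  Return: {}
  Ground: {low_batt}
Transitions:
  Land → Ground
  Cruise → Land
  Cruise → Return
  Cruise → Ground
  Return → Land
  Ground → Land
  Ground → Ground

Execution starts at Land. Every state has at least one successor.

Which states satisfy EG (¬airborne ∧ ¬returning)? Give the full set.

States satisfying ¬airborne ∧ ¬returning: {Cruise, Return, Ground}.
States satisfying EG (¬airborne ∧ ¬returning): {Cruise, Ground}.

{Cruise, Ground}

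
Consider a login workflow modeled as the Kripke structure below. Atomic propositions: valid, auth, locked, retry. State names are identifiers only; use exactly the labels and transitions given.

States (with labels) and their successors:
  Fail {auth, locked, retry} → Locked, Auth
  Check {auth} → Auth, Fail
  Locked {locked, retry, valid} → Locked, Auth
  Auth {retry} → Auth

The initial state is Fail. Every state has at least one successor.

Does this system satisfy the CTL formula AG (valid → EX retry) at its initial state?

Satisfied

States satisfying valid → EX retry: {Fail, Check, Locked, Auth}.
States satisfying AG (valid → EX retry): {Fail, Check, Locked, Auth}.
Every state reachable from Fail satisfies valid → EX retry.
Fail ∈ Sat(AG (valid → EX retry)).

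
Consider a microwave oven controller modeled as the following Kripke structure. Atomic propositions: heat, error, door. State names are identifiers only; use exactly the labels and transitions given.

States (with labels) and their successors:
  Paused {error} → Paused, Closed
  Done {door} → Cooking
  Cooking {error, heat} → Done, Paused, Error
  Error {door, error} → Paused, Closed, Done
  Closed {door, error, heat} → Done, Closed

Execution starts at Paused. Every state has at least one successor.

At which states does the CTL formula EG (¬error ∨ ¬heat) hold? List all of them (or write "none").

States satisfying ¬error ∨ ¬heat: {Paused, Done, Error}.
States satisfying EG (¬error ∨ ¬heat): {Paused, Error}.

{Paused, Error}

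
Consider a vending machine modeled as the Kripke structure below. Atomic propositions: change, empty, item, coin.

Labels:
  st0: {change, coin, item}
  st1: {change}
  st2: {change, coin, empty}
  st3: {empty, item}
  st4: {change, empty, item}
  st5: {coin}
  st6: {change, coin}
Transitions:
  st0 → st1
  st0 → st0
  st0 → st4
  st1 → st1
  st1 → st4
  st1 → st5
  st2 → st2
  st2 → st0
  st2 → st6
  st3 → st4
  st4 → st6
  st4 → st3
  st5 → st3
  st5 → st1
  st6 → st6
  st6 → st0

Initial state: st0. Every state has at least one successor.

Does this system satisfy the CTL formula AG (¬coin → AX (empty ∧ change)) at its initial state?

States satisfying ¬coin → AX (empty ∧ change): {st0, st2, st3, st5, st6}.
States satisfying AG (¬coin → AX (empty ∧ change)): ∅.
st1 is reachable from st0 and violates ¬coin → AX (empty ∧ change), so AG fails at st0.
st0 ∉ Sat(AG (¬coin → AX (empty ∧ change))).

Violated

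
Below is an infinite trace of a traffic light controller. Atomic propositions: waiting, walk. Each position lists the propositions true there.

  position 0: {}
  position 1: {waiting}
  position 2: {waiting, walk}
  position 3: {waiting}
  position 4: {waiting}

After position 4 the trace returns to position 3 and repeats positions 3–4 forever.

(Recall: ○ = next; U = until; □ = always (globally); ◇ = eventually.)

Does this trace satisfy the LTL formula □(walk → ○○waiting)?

Holds

walk → ○○waiting holds at every position 0..4, and those are all positions ever visited, so □(walk → ○○waiting) holds.
Positions where walk holds: 2.
Check ○○waiting at each: 2→ok.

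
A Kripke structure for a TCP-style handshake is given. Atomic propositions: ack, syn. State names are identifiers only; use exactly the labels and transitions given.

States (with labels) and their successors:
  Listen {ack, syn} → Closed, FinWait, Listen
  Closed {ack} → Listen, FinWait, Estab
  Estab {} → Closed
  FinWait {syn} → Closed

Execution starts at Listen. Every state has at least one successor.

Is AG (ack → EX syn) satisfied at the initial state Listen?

States satisfying ack → EX syn: {Listen, Closed, Estab, FinWait}.
States satisfying AG (ack → EX syn): {Listen, Closed, Estab, FinWait}.
Every state reachable from Listen satisfies ack → EX syn.
Listen ∈ Sat(AG (ack → EX syn)).

Holds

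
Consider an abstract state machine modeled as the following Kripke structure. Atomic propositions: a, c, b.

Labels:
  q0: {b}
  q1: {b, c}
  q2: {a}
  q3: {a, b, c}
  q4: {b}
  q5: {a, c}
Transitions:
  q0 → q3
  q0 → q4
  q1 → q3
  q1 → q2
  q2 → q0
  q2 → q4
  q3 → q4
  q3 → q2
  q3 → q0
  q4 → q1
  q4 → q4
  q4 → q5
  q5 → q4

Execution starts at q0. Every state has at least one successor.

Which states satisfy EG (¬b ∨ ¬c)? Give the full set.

States satisfying ¬b ∨ ¬c: {q0, q2, q4, q5}.
States satisfying EG (¬b ∨ ¬c): {q0, q2, q4, q5}.

{q0, q2, q4, q5}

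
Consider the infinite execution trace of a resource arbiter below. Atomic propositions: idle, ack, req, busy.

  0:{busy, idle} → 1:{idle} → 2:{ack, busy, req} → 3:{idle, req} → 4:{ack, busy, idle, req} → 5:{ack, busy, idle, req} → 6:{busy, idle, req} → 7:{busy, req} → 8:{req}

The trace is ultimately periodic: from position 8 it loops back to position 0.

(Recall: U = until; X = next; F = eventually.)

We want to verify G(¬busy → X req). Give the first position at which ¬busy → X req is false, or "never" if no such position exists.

8

Check ¬busy → X req at each position in order: 0 ✓, 1 ✓, 2 ✓, 3 ✓, 4 ✓, 5 ✓, 6 ✓, 7 ✓.
At position 8 the labels are {req} and the next position 0 has {busy, idle}, so ¬busy → X req is false there. This is the first violation.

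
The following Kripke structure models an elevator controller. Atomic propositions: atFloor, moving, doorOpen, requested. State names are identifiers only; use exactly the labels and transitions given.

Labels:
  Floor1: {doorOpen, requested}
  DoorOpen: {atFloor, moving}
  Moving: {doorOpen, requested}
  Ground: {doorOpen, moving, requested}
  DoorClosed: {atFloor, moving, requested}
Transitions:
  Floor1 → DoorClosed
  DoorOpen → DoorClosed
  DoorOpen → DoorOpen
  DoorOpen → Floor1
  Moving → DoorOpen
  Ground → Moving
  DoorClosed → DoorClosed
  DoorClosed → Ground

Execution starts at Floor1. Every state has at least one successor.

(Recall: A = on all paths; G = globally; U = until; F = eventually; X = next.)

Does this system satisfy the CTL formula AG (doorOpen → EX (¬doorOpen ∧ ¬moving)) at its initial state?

States satisfying doorOpen → EX (¬doorOpen ∧ ¬moving): {DoorOpen, DoorClosed}.
States satisfying AG (doorOpen → EX (¬doorOpen ∧ ¬moving)): ∅.
Floor1 is reachable from Floor1 and violates doorOpen → EX (¬doorOpen ∧ ¬moving), so AG fails at Floor1.
Floor1 ∉ Sat(AG (doorOpen → EX (¬doorOpen ∧ ¬moving))).

No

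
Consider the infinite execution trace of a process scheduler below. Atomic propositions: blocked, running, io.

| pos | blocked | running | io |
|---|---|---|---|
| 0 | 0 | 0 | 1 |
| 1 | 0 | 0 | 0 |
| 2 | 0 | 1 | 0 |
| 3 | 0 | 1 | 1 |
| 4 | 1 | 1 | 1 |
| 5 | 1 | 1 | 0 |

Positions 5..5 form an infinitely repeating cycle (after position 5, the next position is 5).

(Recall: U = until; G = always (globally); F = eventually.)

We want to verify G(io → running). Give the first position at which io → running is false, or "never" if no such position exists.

At position 0 the labels are {io}, so io → running is false there. This is the first violation.

0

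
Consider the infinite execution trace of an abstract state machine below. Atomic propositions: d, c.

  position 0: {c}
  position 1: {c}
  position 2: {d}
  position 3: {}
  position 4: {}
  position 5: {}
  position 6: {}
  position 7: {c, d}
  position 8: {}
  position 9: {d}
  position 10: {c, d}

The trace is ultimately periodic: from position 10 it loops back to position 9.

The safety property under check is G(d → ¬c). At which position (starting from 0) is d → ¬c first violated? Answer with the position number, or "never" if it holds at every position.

Check d → ¬c at each position in order: 0 ✓, 1 ✓, 2 ✓, 3 ✓, 4 ✓, 5 ✓, 6 ✓.
At position 7 the labels are {c, d}, so d → ¬c is false there. This is the first violation.

7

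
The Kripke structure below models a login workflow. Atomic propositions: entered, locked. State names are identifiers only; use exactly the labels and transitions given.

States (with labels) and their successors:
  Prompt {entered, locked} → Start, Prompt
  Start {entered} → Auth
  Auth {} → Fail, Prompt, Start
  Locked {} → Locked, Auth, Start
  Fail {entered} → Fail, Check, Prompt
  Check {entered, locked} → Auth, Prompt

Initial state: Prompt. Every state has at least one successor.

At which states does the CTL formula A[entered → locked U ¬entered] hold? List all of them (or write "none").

{Auth, Locked}

States satisfying entered → locked: {Prompt, Auth, Locked, Check}.
States satisfying ¬entered: {Auth, Locked}.
States satisfying A[entered → locked U ¬entered]: {Auth, Locked}.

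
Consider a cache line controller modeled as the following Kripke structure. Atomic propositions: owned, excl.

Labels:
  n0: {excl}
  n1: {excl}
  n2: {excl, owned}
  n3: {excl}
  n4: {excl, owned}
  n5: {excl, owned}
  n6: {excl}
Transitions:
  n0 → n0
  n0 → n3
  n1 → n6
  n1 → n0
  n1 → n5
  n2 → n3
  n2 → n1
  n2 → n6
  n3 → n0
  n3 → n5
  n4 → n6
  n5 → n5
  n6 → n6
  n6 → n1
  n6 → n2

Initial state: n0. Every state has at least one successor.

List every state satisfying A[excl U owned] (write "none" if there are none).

{n2, n4, n5}

States satisfying excl: {n0, n1, n2, n3, n4, n5, n6}.
States satisfying owned: {n2, n4, n5}.
States satisfying A[excl U owned]: {n2, n4, n5}.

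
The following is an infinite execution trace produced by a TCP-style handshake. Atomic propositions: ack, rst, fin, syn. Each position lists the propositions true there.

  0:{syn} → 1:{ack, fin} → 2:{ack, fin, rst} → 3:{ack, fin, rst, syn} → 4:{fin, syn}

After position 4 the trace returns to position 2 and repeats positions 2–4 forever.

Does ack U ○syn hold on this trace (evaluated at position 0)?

Walking from position 0: at position 0, ○syn has not yet held and ack fails, so ack U ○syn is false.

No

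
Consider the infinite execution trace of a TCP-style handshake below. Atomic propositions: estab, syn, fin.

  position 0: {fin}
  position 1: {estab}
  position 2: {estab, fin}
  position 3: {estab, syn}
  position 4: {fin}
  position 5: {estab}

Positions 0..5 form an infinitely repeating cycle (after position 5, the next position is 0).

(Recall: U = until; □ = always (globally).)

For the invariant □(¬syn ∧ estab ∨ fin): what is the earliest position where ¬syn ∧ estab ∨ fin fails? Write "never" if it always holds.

3

Check ¬syn ∧ estab ∨ fin at each position in order: 0 ✓, 1 ✓, 2 ✓.
At position 3 the labels are {estab, syn}, so ¬syn ∧ estab ∨ fin is false there. This is the first violation.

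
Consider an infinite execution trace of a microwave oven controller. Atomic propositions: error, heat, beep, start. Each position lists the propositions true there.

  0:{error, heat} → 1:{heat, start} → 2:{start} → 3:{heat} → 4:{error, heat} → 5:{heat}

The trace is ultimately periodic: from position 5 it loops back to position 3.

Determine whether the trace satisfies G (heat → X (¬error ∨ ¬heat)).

heat → X (¬error ∨ ¬heat) must hold at every position from 0 onward. It fails at position 3, so G (heat → X (¬error ∨ ¬heat)) is false.
Positions where heat holds: 0, 1, 3, 4, 5.
Check X (¬error ∨ ¬heat) at each: 0→ok, 1→ok, 3→fails, 4→ok, 5→ok.

Violated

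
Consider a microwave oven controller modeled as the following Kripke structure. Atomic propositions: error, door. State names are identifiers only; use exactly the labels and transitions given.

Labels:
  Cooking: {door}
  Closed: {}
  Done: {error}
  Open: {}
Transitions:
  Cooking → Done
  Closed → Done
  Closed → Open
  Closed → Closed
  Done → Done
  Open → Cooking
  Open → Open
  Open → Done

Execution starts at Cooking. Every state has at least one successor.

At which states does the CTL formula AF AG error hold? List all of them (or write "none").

{Cooking, Done}

States satisfying AG error: {Done}.
States satisfying AF AG error: {Cooking, Done}.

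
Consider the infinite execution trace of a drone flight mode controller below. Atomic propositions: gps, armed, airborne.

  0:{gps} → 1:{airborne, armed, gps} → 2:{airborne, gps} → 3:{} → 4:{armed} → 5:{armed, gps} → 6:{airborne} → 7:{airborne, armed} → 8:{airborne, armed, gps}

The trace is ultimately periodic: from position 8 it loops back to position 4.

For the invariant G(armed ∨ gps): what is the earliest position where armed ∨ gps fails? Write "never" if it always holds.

Check armed ∨ gps at each position in order: 0 ✓, 1 ✓, 2 ✓.
At position 3 the labels are {}, so armed ∨ gps is false there. This is the first violation.

3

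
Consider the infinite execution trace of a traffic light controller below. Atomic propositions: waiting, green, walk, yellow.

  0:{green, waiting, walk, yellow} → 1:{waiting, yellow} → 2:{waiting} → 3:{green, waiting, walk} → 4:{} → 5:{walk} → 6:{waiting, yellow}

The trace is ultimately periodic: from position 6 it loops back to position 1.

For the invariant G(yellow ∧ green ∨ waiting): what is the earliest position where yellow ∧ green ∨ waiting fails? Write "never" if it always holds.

Check yellow ∧ green ∨ waiting at each position in order: 0 ✓, 1 ✓, 2 ✓, 3 ✓.
At position 4 the labels are {}, so yellow ∧ green ∨ waiting is false there. This is the first violation.

4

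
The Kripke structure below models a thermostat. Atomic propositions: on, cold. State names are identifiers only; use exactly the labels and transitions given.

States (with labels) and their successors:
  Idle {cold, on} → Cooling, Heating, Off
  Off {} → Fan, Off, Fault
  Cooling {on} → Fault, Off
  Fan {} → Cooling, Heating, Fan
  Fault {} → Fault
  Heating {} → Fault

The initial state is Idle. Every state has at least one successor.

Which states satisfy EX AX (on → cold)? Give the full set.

States satisfying AX (on → cold): {Off, Cooling, Fault, Heating}.
States satisfying EX AX (on → cold): {Idle, Off, Cooling, Fan, Fault, Heating}.

{Idle, Off, Cooling, Fan, Fault, Heating}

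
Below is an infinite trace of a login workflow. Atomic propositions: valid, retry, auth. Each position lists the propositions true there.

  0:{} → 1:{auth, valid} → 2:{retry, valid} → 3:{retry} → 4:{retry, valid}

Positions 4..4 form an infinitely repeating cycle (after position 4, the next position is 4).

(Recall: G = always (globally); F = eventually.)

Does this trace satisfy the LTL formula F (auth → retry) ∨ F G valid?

auth → retry holds at position 0, which is reachable from 0, so F (auth → retry) holds.
G valid holds at position 4, which is reachable from 0, so F G valid holds.
At position 0: F (auth → retry) is true; F G valid is true; so F (auth → retry) ∨ F G valid is true.

Yes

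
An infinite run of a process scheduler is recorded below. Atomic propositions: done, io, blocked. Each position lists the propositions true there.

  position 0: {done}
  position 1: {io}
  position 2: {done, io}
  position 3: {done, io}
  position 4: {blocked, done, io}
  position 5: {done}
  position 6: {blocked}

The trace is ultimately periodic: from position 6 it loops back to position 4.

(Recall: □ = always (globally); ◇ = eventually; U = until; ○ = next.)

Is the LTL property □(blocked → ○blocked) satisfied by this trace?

blocked → ○blocked must hold at every position from 0 onward. It fails at position 4, so □(blocked → ○blocked) is false.
Positions where blocked holds: 4, 6.
Check ○blocked at each: 4→fails, 6→ok.

Violated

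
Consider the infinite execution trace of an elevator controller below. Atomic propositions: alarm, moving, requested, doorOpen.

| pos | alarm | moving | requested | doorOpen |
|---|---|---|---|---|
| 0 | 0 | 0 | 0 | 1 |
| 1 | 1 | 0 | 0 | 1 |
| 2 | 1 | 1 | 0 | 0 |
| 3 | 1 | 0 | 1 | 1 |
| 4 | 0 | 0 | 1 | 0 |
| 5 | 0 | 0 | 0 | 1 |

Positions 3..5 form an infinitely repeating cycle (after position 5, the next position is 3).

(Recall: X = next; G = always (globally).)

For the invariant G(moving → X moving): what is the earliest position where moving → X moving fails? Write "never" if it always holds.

Check moving → X moving at each position in order: 0 ✓, 1 ✓.
At position 2 the labels are {alarm, moving} and the next position 3 has {alarm, doorOpen, requested}, so moving → X moving is false there. This is the first violation.

2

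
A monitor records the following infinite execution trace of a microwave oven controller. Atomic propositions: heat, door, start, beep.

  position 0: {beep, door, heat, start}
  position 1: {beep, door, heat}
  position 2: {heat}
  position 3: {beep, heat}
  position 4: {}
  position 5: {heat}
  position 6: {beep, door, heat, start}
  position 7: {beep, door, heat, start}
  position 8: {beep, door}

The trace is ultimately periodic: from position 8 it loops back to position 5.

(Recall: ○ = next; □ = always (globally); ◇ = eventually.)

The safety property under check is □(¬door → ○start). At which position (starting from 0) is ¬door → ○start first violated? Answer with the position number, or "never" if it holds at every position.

2

Check ¬door → ○start at each position in order: 0 ✓, 1 ✓.
At position 2 the labels are {heat} and the next position 3 has {beep, heat}, so ¬door → ○start is false there. This is the first violation.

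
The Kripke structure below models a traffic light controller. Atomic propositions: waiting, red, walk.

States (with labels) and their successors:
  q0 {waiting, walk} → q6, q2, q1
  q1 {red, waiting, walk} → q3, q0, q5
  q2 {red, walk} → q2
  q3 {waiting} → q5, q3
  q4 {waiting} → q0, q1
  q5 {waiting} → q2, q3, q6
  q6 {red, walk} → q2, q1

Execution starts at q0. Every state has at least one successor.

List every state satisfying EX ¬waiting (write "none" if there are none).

{q0, q2, q5, q6}

States satisfying ¬waiting: {q2, q6}.
States satisfying EX ¬waiting: {q0, q2, q5, q6}.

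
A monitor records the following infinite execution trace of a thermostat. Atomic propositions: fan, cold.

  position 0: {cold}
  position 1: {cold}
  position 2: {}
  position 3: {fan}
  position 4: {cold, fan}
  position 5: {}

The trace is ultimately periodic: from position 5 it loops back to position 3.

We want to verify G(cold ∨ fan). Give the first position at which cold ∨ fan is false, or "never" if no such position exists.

Check cold ∨ fan at each position in order: 0 ✓, 1 ✓.
At position 2 the labels are {}, so cold ∨ fan is false there. This is the first violation.

2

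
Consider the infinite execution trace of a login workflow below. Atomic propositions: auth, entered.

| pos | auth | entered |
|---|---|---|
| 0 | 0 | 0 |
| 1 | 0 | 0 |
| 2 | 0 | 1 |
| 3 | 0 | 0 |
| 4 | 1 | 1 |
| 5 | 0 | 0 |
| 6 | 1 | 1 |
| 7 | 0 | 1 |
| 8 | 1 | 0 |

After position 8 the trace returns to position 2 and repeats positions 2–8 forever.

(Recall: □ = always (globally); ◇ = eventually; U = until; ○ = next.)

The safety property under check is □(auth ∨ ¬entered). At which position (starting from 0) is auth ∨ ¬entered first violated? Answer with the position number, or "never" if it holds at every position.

2

Check auth ∨ ¬entered at each position in order: 0 ✓, 1 ✓.
At position 2 the labels are {entered}, so auth ∨ ¬entered is false there. This is the first violation.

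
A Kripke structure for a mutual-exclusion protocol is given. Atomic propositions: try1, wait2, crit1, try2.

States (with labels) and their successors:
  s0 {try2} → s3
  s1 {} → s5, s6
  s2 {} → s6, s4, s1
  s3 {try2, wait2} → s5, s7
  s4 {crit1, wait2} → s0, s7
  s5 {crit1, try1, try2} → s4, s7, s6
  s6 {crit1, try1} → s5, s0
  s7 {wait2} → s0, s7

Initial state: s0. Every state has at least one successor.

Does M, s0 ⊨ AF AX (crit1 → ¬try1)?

States satisfying AX (crit1 → ¬try1): {s0, s4, s7}.
States satisfying AF AX (crit1 → ¬try1): {s0, s4, s7}.
s0 ∈ Sat(AF AX (crit1 → ¬try1)).

Holds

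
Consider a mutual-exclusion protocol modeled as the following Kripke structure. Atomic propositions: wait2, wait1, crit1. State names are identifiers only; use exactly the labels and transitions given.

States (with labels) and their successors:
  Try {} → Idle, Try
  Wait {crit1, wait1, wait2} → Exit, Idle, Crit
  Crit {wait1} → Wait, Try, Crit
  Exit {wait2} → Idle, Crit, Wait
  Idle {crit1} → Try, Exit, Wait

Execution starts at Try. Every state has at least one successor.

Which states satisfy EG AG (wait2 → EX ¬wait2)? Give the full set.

{Try, Wait, Crit, Exit, Idle}

States satisfying AG (wait2 → EX ¬wait2): {Try, Wait, Crit, Exit, Idle}.
States satisfying EG AG (wait2 → EX ¬wait2): {Try, Wait, Crit, Exit, Idle}.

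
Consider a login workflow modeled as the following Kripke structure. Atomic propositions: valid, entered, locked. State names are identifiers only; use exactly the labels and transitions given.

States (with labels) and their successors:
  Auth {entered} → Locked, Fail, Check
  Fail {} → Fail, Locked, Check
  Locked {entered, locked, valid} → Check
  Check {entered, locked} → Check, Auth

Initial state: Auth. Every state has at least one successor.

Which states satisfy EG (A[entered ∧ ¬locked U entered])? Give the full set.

{Auth, Locked, Check}

States satisfying A[entered ∧ ¬locked U entered]: {Auth, Locked, Check}.
States satisfying EG (A[entered ∧ ¬locked U entered]): {Auth, Locked, Check}.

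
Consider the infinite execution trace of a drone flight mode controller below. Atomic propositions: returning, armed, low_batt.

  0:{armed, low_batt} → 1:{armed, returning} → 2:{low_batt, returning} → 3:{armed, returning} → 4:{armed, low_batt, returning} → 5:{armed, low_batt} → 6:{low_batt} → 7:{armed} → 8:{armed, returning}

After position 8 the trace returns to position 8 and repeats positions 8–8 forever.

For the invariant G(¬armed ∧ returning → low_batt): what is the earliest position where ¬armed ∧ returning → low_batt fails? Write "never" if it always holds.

¬armed ∧ returning → low_batt holds at every position 0..8, and those are all the positions the trace ever visits, so the invariant G(¬armed ∧ returning → low_batt) is never violated.

never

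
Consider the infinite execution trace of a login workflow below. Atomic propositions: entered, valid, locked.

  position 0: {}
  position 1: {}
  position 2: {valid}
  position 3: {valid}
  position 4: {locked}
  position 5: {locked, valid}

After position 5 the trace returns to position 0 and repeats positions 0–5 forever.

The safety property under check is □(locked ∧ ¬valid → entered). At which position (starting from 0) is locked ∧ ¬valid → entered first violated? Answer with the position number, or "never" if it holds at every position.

4

Check locked ∧ ¬valid → entered at each position in order: 0 ✓, 1 ✓, 2 ✓, 3 ✓.
At position 4 the labels are {locked}, so locked ∧ ¬valid → entered is false there. This is the first violation.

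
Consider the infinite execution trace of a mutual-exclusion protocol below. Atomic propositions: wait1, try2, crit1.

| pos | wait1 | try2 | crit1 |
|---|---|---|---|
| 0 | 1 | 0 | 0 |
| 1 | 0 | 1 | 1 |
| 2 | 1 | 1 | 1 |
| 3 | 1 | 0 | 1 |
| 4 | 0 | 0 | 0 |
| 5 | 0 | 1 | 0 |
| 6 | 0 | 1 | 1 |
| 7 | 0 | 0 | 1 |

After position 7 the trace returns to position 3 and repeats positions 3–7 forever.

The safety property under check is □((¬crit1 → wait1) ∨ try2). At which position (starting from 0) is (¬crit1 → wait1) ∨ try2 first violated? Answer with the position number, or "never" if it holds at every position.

4

Check (¬crit1 → wait1) ∨ try2 at each position in order: 0 ✓, 1 ✓, 2 ✓, 3 ✓.
At position 4 the labels are {}, so (¬crit1 → wait1) ∨ try2 is false there. This is the first violation.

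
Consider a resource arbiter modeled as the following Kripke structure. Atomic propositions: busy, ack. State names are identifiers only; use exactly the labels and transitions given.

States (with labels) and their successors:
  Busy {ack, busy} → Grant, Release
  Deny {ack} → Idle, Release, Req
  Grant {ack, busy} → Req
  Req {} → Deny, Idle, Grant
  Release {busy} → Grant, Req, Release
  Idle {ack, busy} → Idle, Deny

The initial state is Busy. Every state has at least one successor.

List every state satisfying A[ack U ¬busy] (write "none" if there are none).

{Deny, Grant, Req}

States satisfying ack: {Busy, Deny, Grant, Idle}.
States satisfying ¬busy: {Deny, Req}.
States satisfying A[ack U ¬busy]: {Deny, Grant, Req}.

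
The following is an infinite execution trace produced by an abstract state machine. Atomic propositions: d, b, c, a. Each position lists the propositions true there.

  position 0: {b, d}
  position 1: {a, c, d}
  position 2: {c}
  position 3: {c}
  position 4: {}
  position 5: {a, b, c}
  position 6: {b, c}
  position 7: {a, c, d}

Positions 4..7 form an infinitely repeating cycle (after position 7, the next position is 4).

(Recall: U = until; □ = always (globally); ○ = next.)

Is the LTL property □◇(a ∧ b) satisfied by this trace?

Yes

◇(a ∧ b) holds at every position 0..7, and those are all positions ever visited, so □◇(a ∧ b) holds.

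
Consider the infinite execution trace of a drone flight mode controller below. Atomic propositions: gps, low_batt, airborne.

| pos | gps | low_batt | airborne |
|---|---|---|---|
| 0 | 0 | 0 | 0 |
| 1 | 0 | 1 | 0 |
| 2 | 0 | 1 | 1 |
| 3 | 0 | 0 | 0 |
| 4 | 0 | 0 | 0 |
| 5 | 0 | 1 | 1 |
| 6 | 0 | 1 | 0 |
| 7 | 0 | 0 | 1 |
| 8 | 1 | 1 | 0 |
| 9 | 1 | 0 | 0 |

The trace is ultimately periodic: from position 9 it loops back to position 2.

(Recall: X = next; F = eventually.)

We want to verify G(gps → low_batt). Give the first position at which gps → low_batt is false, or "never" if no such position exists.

Check gps → low_batt at each position in order: 0 ✓, 1 ✓, 2 ✓, 3 ✓, 4 ✓, 5 ✓, 6 ✓, 7 ✓, 8 ✓.
At position 9 the labels are {gps}, so gps → low_batt is false there. This is the first violation.

9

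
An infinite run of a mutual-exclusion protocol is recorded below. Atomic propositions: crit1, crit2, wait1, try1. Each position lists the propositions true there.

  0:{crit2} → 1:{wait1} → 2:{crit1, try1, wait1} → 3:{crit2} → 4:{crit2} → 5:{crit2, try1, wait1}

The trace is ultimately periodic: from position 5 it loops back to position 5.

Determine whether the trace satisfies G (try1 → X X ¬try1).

No

try1 → X X ¬try1 must hold at every position from 0 onward. It fails at position 5, so G (try1 → X X ¬try1) is false.
Positions where try1 holds: 2, 5.
Check X X ¬try1 at each: 2→ok, 5→fails.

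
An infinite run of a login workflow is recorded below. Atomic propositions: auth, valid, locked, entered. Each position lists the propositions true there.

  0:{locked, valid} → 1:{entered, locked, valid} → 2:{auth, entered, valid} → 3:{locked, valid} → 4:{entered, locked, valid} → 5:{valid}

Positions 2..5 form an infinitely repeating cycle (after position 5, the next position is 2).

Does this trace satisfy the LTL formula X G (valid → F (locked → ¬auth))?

Holds

The position after 0 is 1; G (valid → F (locked → ¬auth)) is true there.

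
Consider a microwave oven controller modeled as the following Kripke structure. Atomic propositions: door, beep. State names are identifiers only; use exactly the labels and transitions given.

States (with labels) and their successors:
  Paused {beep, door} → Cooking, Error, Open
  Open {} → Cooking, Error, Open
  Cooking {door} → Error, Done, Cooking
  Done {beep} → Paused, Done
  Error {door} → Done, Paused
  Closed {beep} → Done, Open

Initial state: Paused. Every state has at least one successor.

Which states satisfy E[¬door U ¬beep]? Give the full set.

States satisfying ¬door: {Open, Done, Closed}.
States satisfying ¬beep: {Open, Cooking, Error}.
States satisfying E[¬door U ¬beep]: {Open, Cooking, Error, Closed}.

{Open, Cooking, Error, Closed}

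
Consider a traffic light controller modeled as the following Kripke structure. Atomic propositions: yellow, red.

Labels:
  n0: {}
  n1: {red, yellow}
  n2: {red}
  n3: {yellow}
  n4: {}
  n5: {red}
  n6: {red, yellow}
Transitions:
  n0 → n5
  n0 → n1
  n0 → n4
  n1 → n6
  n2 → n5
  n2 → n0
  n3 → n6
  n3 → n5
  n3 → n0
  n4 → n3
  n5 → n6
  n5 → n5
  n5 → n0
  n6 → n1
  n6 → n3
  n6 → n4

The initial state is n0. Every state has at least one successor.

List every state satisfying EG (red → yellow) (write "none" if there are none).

States satisfying red → yellow: {n0, n1, n3, n4, n6}.
States satisfying EG (red → yellow): {n0, n1, n3, n4, n6}.

{n0, n1, n3, n4, n6}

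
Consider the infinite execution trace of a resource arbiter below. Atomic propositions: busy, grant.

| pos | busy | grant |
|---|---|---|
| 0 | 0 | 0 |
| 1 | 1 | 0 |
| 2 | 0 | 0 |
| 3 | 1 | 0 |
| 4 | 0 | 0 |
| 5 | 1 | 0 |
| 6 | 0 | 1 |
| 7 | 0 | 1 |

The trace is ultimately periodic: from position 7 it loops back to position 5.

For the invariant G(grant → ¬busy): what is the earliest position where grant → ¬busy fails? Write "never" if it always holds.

never

grant → ¬busy holds at every position 0..7, and those are all the positions the trace ever visits, so the invariant G(grant → ¬busy) is never violated.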